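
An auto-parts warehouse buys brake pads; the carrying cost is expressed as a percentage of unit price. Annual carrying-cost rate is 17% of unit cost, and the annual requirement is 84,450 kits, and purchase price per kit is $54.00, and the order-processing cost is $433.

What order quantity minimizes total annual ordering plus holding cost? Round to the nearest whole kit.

Holding cost per kit per year: H = 17% × $54 = $9.1800
EOQ = √(2DS/H) = √(2 × 84,450 × 433 / 9.18)
    = √(7,966,633.99) ≈ 2,822.52

2,823 kits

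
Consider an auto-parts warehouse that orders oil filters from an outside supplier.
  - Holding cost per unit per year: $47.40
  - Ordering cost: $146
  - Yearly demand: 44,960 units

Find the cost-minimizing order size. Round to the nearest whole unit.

526 units

EOQ = √(2DS/H) = √(2 × 44,960 × 146 / 47.4)
    = √(276,968.78) ≈ 526.28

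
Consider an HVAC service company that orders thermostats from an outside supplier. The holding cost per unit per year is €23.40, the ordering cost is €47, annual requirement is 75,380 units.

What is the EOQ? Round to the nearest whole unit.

Q* = √(2·D·S / H) = √(2·75,380·47 / 23.4) = √302,808.5 ≈ 550.28

550 units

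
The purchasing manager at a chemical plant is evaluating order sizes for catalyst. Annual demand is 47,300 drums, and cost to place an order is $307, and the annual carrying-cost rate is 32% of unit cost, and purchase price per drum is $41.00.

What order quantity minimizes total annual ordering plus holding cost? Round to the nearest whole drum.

1,488 drums

Carrying cost H = $41 × 32% = $13.1200/drum/yr
EOQ = √(2DS/H) = √(2 × 47,300 × 307 / 13.12)
    = √(2,213,582.32) ≈ 1,487.81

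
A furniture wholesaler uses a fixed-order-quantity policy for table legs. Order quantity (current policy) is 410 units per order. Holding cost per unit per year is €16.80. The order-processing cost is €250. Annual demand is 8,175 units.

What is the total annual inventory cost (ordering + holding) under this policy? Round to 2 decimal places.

Ordering: D/Q × S = 8,175/410 × €250 = €4,984.76
Holding:  Q/2 × H = 410/2 × €16.8 = €3,444.00
Total = €4,984.76 + €3,444.00 = €8,428.76

€8,428.76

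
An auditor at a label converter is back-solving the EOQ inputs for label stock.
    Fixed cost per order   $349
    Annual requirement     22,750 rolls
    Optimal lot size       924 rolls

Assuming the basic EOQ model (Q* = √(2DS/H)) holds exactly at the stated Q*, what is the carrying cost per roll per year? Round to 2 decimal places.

$18.60

EOQ relation: Q² = 2DS/H, so rearrange for the unknown.
H = 2DS / Q² = 2 × 22,750 × 349 / 924² = 18.5991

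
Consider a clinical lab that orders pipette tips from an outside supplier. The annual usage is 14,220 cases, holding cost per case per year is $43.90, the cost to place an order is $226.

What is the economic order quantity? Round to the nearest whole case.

Optimal lot size Q* = (2 × 14,220 × $226 / $43.9)^½ ≈ 382.64

383 cases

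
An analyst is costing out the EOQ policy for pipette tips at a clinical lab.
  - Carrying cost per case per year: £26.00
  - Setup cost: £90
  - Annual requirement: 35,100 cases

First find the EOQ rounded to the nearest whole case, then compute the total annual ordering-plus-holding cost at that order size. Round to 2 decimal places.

£12,816.71

EOQ = √(2DS/H) = √(2 × 35,100 × 90 / 26)
    = √(243,000.00) ≈ 492.95 → Q = 493 cases
Annual ordering cost = (D/Q)·S = (35,100/493) × 90 = £6,407.71
Annual holding cost  = (Q/2)·H = (493/2) × 26 = £6,409.00
Total = £6,407.71 + £6,409.00 = £12,816.71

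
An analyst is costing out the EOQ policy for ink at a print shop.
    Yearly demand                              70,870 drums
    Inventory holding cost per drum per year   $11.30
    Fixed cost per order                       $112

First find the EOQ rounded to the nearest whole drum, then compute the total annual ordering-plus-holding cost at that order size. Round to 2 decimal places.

EOQ = √(2DS/H) = √(2 × 70,870 × 112 / 11.3)
    = √(1,404,856.64) ≈ 1,185.27 → Q = 1,185 drums
Annual ordering cost = (D/Q)·S = (70,870/1,185) × 112 = $6,698.26
Annual holding cost  = (Q/2)·H = (1,185/2) × 11.3 = $6,695.25
Total = $6,698.26 + $6,695.25 = $13,393.51

$13,393.51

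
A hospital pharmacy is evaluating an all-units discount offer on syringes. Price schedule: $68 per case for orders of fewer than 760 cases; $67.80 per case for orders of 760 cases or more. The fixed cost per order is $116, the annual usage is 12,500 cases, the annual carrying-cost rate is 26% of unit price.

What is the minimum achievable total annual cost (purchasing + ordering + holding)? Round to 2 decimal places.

H₁ = 26%×$68 = $17.6800;  H₂ = 26%×$67.80 = $17.6280
EOQ₁ = √(2×12,500×116/17.6800) = 405.00  (< 760, feasible at tier 1)
EOQ₂ = √(2×12,500×116/17.6280) = 405.60  (< 760 → use Q = 760 at tier-2 price)
TC(tier 1 (EOQ₁), Q≈405.0) = $857,160.45
TC(tier 2, Q≈760.0) = $856,106.53
Minimum at tier 2: $856,106.53

$856,106.53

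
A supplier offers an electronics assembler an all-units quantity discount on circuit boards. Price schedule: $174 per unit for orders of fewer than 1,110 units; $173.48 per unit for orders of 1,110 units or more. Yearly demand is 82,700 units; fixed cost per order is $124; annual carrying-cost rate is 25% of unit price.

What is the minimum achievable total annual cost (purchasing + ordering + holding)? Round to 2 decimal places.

$14,380,104.91

H₁ = 25%×$174 = $43.5000;  H₂ = 25%×$173.48 = $43.3700
EOQ₁ = √(2×82,700×124/43.5000) = 686.65  (< 1,110, feasible at tier 1)
EOQ₂ = √(2×82,700×124/43.3700) = 687.68  (< 1,110 → use Q = 1,110 at tier-2 price)
TC(tier 1 (EOQ₁), Q≈686.6) = $14,419,669.17
TC(tier 2, Q≈1,110.0) = $14,380,104.91
Minimum at tier 2: $14,380,104.91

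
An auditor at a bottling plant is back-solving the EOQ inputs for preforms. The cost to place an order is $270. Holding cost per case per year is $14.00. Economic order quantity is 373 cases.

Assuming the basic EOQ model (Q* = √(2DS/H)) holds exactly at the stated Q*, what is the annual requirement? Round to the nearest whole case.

3,607 cases per year

From Q* = √(2DS/H) ⇒ Q*² = 2DS/H.
D = Q²H / (2S) = 373² × 14 / (2 × 270) = 3,607.05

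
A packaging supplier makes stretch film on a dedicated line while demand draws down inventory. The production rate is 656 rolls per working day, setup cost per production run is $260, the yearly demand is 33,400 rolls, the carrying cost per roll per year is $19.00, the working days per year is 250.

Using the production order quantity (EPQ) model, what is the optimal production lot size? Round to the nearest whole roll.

d = 33,400/250 = 133.6000 rolls/day;  effective holding cost H(1 − d/p) = 19·(1 − 133.6000/656) = 15.13049
Q* = √(2DS / H_eff) = √(2·33,400·260 / 15.13049) ≈ 1,071.39

1,071 rolls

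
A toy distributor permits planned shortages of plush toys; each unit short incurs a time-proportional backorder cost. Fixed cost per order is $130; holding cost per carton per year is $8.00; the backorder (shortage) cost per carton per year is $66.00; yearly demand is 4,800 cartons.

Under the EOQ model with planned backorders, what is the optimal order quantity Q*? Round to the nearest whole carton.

Basic EOQ = √(2·4,800·130/8) = 394.968
Backorder adjustment √((H+b)/b) = √((8+66)/66) = 1.0589
Q* = 394.968 × 1.0589 ≈ 418.22

418 cartons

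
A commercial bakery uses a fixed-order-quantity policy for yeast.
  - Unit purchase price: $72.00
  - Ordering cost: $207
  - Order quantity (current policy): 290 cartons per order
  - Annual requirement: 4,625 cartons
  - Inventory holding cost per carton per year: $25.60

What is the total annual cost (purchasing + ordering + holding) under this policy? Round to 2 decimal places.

$340,013.29

Orders/yr = 4,625/290 = 15.948; ordering cost = 15.948 × $207 = $3,301.29
Average inventory = 290/2 = 145; holding cost = 145 × $25.6 = $3,712.00
Purchase cost = D·C = 4,625 × 72 = $333,000.00
Total = $3,301.29 + $3,712.00 + $333,000.00 = $340,013.29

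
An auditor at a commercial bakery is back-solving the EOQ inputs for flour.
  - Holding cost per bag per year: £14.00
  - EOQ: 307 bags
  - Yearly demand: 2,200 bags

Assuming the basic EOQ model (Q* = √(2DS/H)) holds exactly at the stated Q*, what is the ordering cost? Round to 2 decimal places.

From Q* = √(2DS/H) ⇒ Q*² = 2DS/H.
S = Q²H / (2D) = 307² × 14 / (2 × 2,200) = 299.8832

£299.88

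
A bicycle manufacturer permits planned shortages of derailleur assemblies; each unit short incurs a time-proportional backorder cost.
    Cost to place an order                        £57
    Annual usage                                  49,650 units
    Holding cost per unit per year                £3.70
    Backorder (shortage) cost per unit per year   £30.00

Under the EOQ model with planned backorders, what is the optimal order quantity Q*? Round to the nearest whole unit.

Basic EOQ = √(2·49,650·57/3.7) = 1,236.833
Backorder adjustment √((H+b)/b) = √((3.7+30)/30) = 1.0599
Q* = 1,236.833 × 1.0599 ≈ 1,310.89

1,311 units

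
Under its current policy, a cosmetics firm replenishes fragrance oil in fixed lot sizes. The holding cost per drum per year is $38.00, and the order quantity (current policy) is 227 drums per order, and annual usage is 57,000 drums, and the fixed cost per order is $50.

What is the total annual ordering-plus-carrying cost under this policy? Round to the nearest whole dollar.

Annual ordering cost = (D/Q)·S = (57,000/227) × 50 = $12,555.07
Annual holding cost  = (Q/2)·H = (227/2) × 38 = $4,313.00
Total = $12,555.07 + $4,313.00 = $16,868.07

$16,868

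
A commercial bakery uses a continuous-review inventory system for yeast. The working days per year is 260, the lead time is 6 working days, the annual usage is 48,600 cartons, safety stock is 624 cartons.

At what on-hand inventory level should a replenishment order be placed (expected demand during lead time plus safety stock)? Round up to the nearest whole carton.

Daily demand d = 48,600 / 260 = 186.923 cartons/day
Demand during lead time = 186.923 × 6 = 1,121.54
Reorder point = 1,121.54 + 624 = 1,745.54 → round up

1,746 cartons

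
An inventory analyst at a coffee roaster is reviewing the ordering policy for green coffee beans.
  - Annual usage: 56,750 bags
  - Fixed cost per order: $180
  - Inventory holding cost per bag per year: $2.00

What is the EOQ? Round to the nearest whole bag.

3,196 bags

2DS/H = 2·56,750·180/2 = 10,215,000.00
EOQ = √10,215,000.00 ≈ 3,196.09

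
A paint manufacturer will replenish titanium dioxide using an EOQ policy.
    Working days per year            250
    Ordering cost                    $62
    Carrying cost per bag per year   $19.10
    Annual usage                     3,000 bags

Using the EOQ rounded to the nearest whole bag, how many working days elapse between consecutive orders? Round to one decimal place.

11.7 days

2DS/H = 2·3,000·62/19.1 = 19,476.44
EOQ = √19,476.44 ≈ 139.56 → Q = 140 bags
T = Q/D × 250 days = 140/3,000 × 250 = 11.667 days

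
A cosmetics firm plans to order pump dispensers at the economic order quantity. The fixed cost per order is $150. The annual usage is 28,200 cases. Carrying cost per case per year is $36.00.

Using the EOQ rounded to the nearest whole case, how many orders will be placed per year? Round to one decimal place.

58.1 orders per year

2DS/H = 2·28,200·150/36 = 235,000.00
EOQ = √235,000.00 ≈ 484.77 → Q = 485
N = D/Q = 28,200/485 ≈ 58.144 orders/yr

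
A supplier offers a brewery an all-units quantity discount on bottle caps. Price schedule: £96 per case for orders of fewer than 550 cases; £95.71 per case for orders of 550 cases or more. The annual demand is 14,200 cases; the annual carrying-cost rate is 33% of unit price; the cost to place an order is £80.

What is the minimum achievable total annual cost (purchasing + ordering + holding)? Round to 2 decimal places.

H₁ = 33%×£96 = £31.6800;  H₂ = 33%×£95.71 = £31.5843
EOQ₁ = √(2×14,200×80/31.6800) = 267.80  (< 550, feasible at tier 1)
EOQ₂ = √(2×14,200×80/31.5843) = 268.21  (< 550 → use Q = 550 at tier-2 price)
TC(tier 1 (EOQ₁), Q≈267.8) = £1,371,683.92
TC(tier 2, Q≈550.0) = £1,369,833.14
Minimum at tier 2: £1,369,833.14

£1,369,833.14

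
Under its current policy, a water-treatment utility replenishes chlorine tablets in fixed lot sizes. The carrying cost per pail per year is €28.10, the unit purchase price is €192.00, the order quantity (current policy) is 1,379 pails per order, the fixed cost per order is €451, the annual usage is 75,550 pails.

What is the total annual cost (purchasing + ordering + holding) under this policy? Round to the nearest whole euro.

Ordering: D/Q × S = 75,550/1,379 × €451 = €24,708.52
Holding:  Q/2 × H = 1,379/2 × €28.1 = €19,374.95
Purchase cost = D·C = 75,550 × 192 = €14,505,600.00
Total = €24,708.52 + €19,374.95 + €14,505,600.00 = €14,549,683.47

€14,549,683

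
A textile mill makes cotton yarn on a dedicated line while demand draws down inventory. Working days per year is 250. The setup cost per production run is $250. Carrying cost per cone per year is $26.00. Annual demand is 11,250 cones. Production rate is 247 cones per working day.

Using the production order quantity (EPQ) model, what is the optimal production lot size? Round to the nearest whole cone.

514 cones

d = 11,250/250 = 45.0000 cones/day;  effective holding cost H(1 − d/p) = 26·(1 − 45.0000/247) = 21.26316
Q* = √(2DS / H_eff) = √(2·11,250·250 / 21.26316) ≈ 514.34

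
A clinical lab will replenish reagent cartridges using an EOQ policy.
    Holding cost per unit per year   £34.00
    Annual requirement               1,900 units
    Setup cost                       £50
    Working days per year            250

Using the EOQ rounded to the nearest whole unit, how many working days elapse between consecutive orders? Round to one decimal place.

Optimal lot size Q* = (2 × 1,900 × £50 / £34)^½ ≈ 74.75 → Q = 75 units
Days between orders = 250 / (D/Q) = 250 / 25.333 ≈ 9.868

9.9 days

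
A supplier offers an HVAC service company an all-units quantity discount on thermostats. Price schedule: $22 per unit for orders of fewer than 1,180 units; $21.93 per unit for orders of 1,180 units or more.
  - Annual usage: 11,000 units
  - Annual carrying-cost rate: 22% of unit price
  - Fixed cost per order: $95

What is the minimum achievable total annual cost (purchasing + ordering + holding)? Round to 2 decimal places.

$244,962.11

H₁ = 22%×$22 = $4.8400;  H₂ = 22%×$21.93 = $4.8246
EOQ₁ = √(2×11,000×95/4.8400) = 657.13  (< 1,180, feasible at tier 1)
EOQ₂ = √(2×11,000×95/4.8246) = 658.18  (< 1,180 → use Q = 1,180 at tier-2 price)
TC(tier 1 (EOQ₁), Q≈657.1) = $245,180.50
TC(tier 2, Q≈1,180.0) = $244,962.11
Minimum at tier 2: $244,962.11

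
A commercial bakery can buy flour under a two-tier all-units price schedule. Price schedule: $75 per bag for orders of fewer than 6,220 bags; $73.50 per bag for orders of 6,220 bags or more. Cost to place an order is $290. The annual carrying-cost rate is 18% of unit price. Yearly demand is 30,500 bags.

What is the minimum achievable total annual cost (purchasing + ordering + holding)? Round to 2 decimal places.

H₁ = 18%×$75 = $13.5000;  H₂ = 18%×$73.50 = $13.2300
EOQ₁ = √(2×30,500×290/13.5000) = 1,144.71  (< 6,220, feasible at tier 1)
EOQ₂ = √(2×30,500×290/13.2300) = 1,156.34  (< 6,220 → use Q = 6,220 at tier-2 price)
TC(tier 1 (EOQ₁), Q≈1,144.7) = $2,302,953.64
TC(tier 2, Q≈6,220.0) = $2,284,317.33
Minimum at tier 2: $2,284,317.33

$2,284,317.33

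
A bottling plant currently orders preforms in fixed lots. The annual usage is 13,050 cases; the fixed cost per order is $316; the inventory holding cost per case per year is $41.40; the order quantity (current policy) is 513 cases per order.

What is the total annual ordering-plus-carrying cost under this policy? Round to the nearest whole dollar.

$18,658

Ordering: D/Q × S = 13,050/513 × $316 = $8,038.60
Holding:  Q/2 × H = 513/2 × $41.4 = $10,619.10
Total = $8,038.60 + $10,619.10 = $18,657.70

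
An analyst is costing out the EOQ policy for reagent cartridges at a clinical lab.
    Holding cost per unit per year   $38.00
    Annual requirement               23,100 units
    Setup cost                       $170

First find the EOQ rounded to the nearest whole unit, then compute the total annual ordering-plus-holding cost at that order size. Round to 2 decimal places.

Optimal lot size Q* = (2 × 23,100 × $170 / $38)^½ ≈ 454.63 → Q = 455 units
Ordering: D/Q × S = 23,100/455 × $170 = $8,630.77
Holding:  Q/2 × H = 455/2 × $38 = $8,645.00
Total = $8,630.77 + $8,645.00 = $17,275.77

$17,275.77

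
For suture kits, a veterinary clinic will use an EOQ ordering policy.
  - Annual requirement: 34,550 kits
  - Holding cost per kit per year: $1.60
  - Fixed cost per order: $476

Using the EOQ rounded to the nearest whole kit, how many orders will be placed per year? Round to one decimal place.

7.6 orders per year

2DS/H = 2·34,550·476/1.6 = 20,557,250.00
EOQ = √20,557,250.00 ≈ 4,534.01 → Q = 4,534
N = D/Q = 34,550/4,534 ≈ 7.620 orders/yr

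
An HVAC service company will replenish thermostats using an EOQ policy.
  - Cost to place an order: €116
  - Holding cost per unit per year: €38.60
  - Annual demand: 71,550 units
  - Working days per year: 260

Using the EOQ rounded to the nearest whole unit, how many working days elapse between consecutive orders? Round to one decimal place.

2DS/H = 2·71,550·116/38.6 = 430,041.45
EOQ = √430,041.45 ≈ 655.78 → Q = 656 units
Days between orders = 260 / (D/Q) = 260 / 109.070 ≈ 2.384

2.4 days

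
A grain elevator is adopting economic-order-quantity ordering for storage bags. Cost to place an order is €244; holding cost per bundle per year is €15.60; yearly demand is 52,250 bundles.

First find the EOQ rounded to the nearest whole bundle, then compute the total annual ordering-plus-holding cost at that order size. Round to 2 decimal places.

€19,944.14

Q* = √(2·D·S / H) = √(2·52,250·244 / 15.6) = √1,634,487.2 ≈ 1,278.47 → Q = 1,278 bundles
Ordering: D/Q × S = 52,250/1,278 × €244 = €9,975.74
Holding:  Q/2 × H = 1,278/2 × €15.6 = €9,968.40
Total = €9,975.74 + €9,968.40 = €19,944.14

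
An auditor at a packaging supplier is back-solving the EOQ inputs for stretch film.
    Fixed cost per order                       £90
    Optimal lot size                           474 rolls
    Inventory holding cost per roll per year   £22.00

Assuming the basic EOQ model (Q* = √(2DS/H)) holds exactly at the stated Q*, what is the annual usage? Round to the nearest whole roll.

27,460 rolls per year

From Q* = √(2DS/H) ⇒ Q*² = 2DS/H.
D = Q²H / (2S) = 474² × 22 / (2 × 90) = 27,460.40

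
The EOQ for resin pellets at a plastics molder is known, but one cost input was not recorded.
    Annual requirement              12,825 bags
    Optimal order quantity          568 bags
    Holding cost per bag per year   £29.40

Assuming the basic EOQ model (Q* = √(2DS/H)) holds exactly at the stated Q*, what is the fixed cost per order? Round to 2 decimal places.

£369.79

EOQ relation: Q² = 2DS/H, so rearrange for the unknown.
S = Q²H / (2D) = 568² × 29.4 / (2 × 12,825) = 369.7913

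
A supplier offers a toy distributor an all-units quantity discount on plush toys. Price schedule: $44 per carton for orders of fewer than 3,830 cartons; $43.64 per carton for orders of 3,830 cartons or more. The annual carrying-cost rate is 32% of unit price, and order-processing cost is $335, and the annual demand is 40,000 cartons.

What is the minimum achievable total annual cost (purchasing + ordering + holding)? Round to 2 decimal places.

H₁ = 32%×$44 = $14.0800;  H₂ = 32%×$43.64 = $13.9648
EOQ₁ = √(2×40,000×335/14.0800) = 1,379.64  (< 3,830, feasible at tier 1)
EOQ₂ = √(2×40,000×335/13.9648) = 1,385.32  (< 3,830 → use Q = 3,830 at tier-2 price)
TC(tier 1 (EOQ₁), Q≈1,379.6) = $1,779,425.34
TC(tier 2, Q≈3,830.0) = $1,775,841.29
Minimum at tier 2: $1,775,841.29

$1,775,841.29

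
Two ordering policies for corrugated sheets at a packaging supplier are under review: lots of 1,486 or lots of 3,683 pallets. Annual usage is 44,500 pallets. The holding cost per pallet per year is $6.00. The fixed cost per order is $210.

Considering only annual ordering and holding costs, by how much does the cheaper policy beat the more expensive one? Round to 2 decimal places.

TC(Q) = (D/Q)S + (Q/2)H
TC(1,486) = (44,500/1,486)×210 + (1,486/2)×6 = $10,746.69
TC(3,683) = (44,500/3,683)×210 + (3,683/2)×6 = $13,586.33
|ΔTC| = |$10,746.69 − $13,586.33| = $2,839.64

$2,839.64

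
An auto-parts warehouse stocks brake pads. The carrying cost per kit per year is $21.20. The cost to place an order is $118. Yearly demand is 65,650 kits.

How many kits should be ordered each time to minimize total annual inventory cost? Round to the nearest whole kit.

2DS/H = 2·65,650·118/21.2 = 730,820.75
EOQ = √730,820.75 ≈ 854.88

855 kits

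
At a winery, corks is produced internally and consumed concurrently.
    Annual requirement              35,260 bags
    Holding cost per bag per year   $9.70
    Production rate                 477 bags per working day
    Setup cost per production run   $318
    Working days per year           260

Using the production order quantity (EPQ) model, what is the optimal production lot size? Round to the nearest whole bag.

1,797 bags

Daily demand d = 35,260/260 = 135.615; p = 477; 1 − d/p = 0.71569
EPQ = √(2DS / (H(1 − d/p)))
    = √(2 × 35,260 × 318 / (9.7 × 0.71569)) ≈ 1,797.30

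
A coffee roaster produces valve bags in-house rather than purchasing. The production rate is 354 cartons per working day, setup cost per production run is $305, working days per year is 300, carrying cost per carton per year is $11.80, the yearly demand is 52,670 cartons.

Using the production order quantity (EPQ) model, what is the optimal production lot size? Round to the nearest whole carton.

d = 52,670/300 = 175.5667 cartons/day;  effective holding cost H(1 − d/p) = 11.8·(1 − 175.5667/354) = 5.94778
Q* = √(2DS / H_eff) = √(2·52,670·305 / 5.94778) ≈ 2,324.18

2,324 cartons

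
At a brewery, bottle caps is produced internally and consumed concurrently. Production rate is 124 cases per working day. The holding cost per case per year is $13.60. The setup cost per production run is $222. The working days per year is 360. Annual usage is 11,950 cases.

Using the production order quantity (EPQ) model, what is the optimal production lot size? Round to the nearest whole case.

730 cases

d = 11,950/360 = 33.1944 cases/day;  effective holding cost H(1 − d/p) = 13.6·(1 − 33.1944/124) = 9.95932
Q* = √(2DS / H_eff) = √(2·11,950·222 / 9.95932) ≈ 729.90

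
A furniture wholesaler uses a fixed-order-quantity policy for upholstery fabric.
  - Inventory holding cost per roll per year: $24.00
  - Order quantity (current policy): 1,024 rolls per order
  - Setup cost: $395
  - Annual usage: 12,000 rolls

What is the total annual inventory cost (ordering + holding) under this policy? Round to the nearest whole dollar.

Ordering: D/Q × S = 12,000/1,024 × $395 = $4,628.91
Holding:  Q/2 × H = 1,024/2 × $24 = $12,288.00
Total = $4,628.91 + $12,288.00 = $16,916.91

$16,917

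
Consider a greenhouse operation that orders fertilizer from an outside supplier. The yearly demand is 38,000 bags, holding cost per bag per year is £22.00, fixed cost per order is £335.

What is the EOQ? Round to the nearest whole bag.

1,076 bags

EOQ = √(2DS/H) = √(2 × 38,000 × 335 / 22)
    = √(1,157,272.73) ≈ 1,075.77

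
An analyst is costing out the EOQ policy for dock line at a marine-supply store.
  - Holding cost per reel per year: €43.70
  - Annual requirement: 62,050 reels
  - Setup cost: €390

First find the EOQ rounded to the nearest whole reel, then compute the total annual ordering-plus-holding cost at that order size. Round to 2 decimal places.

€45,989.53

Q* = √(2·D·S / H) = √(2·62,050·390 / 43.7) = √1,107,528.6 ≈ 1,052.39 → Q = 1,052 reels
Ordering: D/Q × S = 62,050/1,052 × €390 = €23,003.33
Holding:  Q/2 × H = 1,052/2 × €43.7 = €22,986.20
Total = €23,003.33 + €22,986.20 = €45,989.53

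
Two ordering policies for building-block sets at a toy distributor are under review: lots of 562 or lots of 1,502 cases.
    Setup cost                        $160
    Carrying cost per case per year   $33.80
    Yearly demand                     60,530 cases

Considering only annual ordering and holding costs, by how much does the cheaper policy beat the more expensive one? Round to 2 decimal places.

For each Q, cost = (D/Q)·S + (Q/2)·H.
TC(562) = (60,530/562)×160 + (562/2)×33.8 = $26,730.54
TC(1,502) = (60,530/1,502)×160 + (1,502/2)×33.8 = $31,831.74
Lots of 562 are cheaper by $5,101.20.

$5,101.20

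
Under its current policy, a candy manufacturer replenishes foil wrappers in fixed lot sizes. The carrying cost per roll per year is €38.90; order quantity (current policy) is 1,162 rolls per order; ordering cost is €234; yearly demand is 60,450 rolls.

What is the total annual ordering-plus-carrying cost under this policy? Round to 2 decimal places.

€34,774.14

Orders/yr = 60,450/1,162 = 52.022; ordering cost = 52.022 × €234 = €12,173.24
Average inventory = 1,162/2 = 581; holding cost = 581 × €38.9 = €22,600.90
Total = €12,173.24 + €22,600.90 = €34,774.14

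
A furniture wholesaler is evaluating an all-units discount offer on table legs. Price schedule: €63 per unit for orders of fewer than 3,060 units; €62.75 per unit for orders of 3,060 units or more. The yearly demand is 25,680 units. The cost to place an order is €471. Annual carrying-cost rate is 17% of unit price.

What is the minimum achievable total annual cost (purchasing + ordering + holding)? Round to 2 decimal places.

€1,631,693.98

H₁ = 17%×€63 = €10.7100;  H₂ = 17%×€62.75 = €10.6675
EOQ₁ = √(2×25,680×471/10.7100) = 1,502.89  (< 3,060, feasible at tier 1)
EOQ₂ = √(2×25,680×471/10.6675) = 1,505.88  (< 3,060 → use Q = 3,060 at tier-2 price)
TC(tier 1 (EOQ₁), Q≈1,502.9) = €1,633,935.99
TC(tier 2, Q≈3,060.0) = €1,631,693.98
Minimum at tier 2: €1,631,693.98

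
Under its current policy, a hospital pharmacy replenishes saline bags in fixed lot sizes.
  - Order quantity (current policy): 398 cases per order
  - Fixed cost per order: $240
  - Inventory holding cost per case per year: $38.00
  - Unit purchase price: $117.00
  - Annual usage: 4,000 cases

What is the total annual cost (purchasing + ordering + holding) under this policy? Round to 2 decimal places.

Annual ordering cost = (D/Q)·S = (4,000/398) × 240 = $2,412.06
Annual holding cost  = (Q/2)·H = (398/2) × 38 = $7,562.00
Purchase cost = D·C = 4,000 × 117 = $468,000.00
Total = $2,412.06 + $7,562.00 + $468,000.00 = $477,974.06

$477,974.06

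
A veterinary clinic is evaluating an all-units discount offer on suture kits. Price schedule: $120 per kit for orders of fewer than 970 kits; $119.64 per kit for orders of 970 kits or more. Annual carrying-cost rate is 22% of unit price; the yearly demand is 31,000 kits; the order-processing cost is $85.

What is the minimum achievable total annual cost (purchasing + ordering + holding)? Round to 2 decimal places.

H₁ = 22%×$120 = $26.4000;  H₂ = 22%×$119.64 = $26.3208
EOQ₁ = √(2×31,000×85/26.4000) = 446.79  (< 970, feasible at tier 1)
EOQ₂ = √(2×31,000×85/26.3208) = 447.46  (< 970 → use Q = 970 at tier-2 price)
TC(tier 1 (EOQ₁), Q≈446.8) = $3,731,795.25
TC(tier 2, Q≈970.0) = $3,724,322.08
Minimum at tier 2: $3,724,322.08

$3,724,322.08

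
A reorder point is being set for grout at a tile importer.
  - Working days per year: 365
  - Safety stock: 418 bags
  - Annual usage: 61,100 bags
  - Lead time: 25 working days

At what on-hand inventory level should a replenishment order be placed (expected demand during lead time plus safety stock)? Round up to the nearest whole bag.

4,603 bags

Daily demand d = 61,100 / 365 = 167.397 bags/day
Demand during lead time = 167.397 × 25 = 4,184.93
Reorder point = 4,184.93 + 418 = 4,602.93 → round up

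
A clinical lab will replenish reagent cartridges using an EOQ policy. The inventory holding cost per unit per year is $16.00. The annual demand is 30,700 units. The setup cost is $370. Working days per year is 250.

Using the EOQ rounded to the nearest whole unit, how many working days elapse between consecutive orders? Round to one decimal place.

Q* = √(2·D·S / H) = √(2·30,700·370 / 16) = √1,419,875.0 ≈ 1,191.59 → Q = 1,192 units
T = Q/D × 250 days = 1,192/30,700 × 250 = 9.707 days

9.7 days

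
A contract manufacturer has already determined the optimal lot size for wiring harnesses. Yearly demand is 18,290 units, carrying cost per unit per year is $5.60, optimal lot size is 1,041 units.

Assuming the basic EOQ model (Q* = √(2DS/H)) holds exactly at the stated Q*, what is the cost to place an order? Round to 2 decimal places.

From Q* = √(2DS/H) ⇒ Q*² = 2DS/H.
S = Q²H / (2D) = 1,041² × 5.6 / (2 × 18,290) = 165.8998

$165.90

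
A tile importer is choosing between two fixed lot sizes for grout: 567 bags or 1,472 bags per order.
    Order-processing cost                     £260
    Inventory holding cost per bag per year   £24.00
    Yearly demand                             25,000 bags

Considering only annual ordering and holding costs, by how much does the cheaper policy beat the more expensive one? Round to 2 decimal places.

TC(Q) = (D/Q)S + (Q/2)H
TC(567) = (25,000/567)×260 + (567/2)×24 = £18,267.84
TC(1,472) = (25,000/1,472)×260 + (1,472/2)×24 = £22,079.76
Cheaper: Q = 567.  Difference = £3,811.92

£3,811.92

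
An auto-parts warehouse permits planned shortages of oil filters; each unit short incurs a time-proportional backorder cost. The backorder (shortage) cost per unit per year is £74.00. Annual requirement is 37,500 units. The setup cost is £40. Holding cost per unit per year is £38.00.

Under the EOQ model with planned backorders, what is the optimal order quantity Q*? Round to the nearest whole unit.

Q* = √(2DS/H) · √((H + b)/b)
   = √(2 × 37,500 × 40 / 38) · √((38 + 74) / 74)
   = 280.976 × 1.2302 ≈ 345.67

346 units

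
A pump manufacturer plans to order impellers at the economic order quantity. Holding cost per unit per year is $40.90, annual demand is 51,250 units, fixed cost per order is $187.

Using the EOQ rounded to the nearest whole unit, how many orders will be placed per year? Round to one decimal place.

74.8 orders per year

2DS/H = 2·51,250·187/40.9 = 468,643.03
EOQ = √468,643.03 ≈ 684.58 → Q = 685
N = D/Q = 51,250/685 ≈ 74.818 orders/yr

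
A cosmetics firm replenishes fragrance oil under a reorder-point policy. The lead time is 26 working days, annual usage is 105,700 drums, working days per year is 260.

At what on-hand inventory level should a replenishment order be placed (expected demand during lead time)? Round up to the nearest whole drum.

Daily demand d = 105,700 / 260 = 406.538 drums/day
Demand during lead time = 406.538 × 26 = 10,570.00
Reorder point = 10,570.00 → round up

10,570 drums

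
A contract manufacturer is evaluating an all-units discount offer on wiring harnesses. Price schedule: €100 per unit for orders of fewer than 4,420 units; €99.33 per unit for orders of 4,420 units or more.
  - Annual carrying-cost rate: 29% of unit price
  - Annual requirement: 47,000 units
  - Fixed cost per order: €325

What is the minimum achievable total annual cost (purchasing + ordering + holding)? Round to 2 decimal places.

H₁ = 29%×€100 = €29.0000;  H₂ = 29%×€99.33 = €28.8057
EOQ₁ = √(2×47,000×325/29.0000) = 1,026.38  (< 4,420, feasible at tier 1)
EOQ₂ = √(2×47,000×325/28.8057) = 1,029.83  (< 4,420 → use Q = 4,420 at tier-2 price)
TC(tier 1 (EOQ₁), Q≈1,026.4) = €4,729,764.91
TC(tier 2, Q≈4,420.0) = €4,735,626.48
Minimum at tier 1 (EOQ₁): €4,729,764.91

€4,729,764.91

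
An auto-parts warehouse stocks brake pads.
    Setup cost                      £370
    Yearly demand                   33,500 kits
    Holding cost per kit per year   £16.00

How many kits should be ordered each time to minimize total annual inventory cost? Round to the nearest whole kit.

EOQ = √(2DS/H) = √(2 × 33,500 × 370 / 16)
    = √(1,549,375.00) ≈ 1,244.74

1,245 kits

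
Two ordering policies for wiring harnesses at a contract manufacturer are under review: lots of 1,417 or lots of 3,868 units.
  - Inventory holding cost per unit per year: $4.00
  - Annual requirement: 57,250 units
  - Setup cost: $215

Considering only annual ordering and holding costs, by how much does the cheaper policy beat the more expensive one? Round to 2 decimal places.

TC(Q) = (D/Q)S + (Q/2)H
TC(1,417) = (57,250/1,417)×215 + (1,417/2)×4 = $11,520.49
TC(3,868) = (57,250/3,868)×215 + (3,868/2)×4 = $10,918.20
|ΔTC| = |$11,520.49 − $10,918.20| = $602.29

$602.29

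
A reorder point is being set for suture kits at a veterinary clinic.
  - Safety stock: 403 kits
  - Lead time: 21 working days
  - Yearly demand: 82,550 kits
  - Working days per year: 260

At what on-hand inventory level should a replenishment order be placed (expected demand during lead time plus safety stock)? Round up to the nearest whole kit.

7,071 kits

Daily demand d = 82,550 / 260 = 317.500 kits/day
Demand during lead time = 317.500 × 21 = 6,667.50
Reorder point = 6,667.50 + 403 = 7,070.50 → round up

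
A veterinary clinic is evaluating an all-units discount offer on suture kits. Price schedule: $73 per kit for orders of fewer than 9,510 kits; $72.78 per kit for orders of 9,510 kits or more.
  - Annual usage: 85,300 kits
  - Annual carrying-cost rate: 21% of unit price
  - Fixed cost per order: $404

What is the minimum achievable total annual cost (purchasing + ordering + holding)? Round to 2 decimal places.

$6,259,405.08

H₁ = 21%×$73 = $15.3300;  H₂ = 21%×$72.78 = $15.2838
EOQ₁ = √(2×85,300×404/15.3300) = 2,120.36  (< 9,510, feasible at tier 1)
EOQ₂ = √(2×85,300×404/15.2838) = 2,123.56  (< 9,510 → use Q = 9,510 at tier-2 price)
TC(tier 1 (EOQ₁), Q≈2,120.4) = $6,259,405.08
TC(tier 2, Q≈9,510.0) = $6,284,432.15
Minimum at tier 1 (EOQ₁): $6,259,405.08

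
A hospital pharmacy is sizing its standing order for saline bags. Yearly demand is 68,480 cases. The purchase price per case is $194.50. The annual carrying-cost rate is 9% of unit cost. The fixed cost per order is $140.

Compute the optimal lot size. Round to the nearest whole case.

1,047 cases

Holding cost per case per year: H = 9% × $194.5 = $17.5050
EOQ = √(2DS/H) = √(2 × 68,480 × 140 / 17.505)
    = √(1,095,367.04) ≈ 1,046.60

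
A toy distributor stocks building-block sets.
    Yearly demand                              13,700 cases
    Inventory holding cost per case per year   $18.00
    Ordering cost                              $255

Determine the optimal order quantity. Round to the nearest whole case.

Q* = √(2·D·S / H) = √(2·13,700·255 / 18) = √388,166.7 ≈ 623.03

623 cases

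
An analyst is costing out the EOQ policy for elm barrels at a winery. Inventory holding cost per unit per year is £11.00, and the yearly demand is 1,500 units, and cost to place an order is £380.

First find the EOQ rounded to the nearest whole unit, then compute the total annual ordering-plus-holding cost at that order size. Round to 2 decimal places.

£3,541.19

2DS/H = 2·1,500·380/11 = 103,636.36
EOQ = √103,636.36 ≈ 321.93 → Q = 322 units
Annual ordering cost = (D/Q)·S = (1,500/322) × 380 = £1,770.19
Annual holding cost  = (Q/2)·H = (322/2) × 11 = £1,771.00
Total = £1,770.19 + £1,771.00 = £3,541.19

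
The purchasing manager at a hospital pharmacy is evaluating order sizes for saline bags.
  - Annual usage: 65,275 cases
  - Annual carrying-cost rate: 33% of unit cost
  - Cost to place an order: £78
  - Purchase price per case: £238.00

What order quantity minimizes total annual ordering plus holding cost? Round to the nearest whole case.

Carrying cost H = £238 × 33% = £78.5400/case/yr
2DS/H = 2·65,275·78/78.54 = 129,652.41
EOQ = √129,652.41 ≈ 360.07

360 cases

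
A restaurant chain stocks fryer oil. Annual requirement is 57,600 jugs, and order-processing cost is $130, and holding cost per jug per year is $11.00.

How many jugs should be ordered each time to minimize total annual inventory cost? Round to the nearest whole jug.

2DS/H = 2·57,600·130/11 = 1,361,454.55
EOQ = √1,361,454.55 ≈ 1,166.81

1,167 jugs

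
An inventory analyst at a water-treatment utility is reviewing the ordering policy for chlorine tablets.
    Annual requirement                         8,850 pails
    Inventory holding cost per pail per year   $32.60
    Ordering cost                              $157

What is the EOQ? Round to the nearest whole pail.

292 pails

EOQ = √(2DS/H) = √(2 × 8,850 × 157 / 32.6)
    = √(85,242.33) ≈ 291.96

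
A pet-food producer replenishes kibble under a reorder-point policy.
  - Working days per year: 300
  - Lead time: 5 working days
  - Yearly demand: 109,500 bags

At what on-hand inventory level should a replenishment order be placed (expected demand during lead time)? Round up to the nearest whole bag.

1,825 bags

Daily demand d = 109,500 / 300 = 365.000 bags/day
Demand during lead time = 365.000 × 5 = 1,825.00
Reorder point = 1,825.00 → round up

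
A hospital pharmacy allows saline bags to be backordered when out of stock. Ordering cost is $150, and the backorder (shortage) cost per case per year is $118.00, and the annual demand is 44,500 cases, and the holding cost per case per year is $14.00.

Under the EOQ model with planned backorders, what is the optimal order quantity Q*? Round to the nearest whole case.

1,033 cases

Q* = √(2DS/H) · √((H + b)/b)
   = √(2 × 44,500 × 150 / 14) · √((14 + 118) / 118)
   = 976.510 × 1.0577 ≈ 1,032.82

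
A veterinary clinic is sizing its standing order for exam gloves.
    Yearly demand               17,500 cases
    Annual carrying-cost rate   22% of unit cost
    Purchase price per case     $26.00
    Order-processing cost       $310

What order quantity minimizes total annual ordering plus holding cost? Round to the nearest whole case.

1,377 cases

Holding cost per case per year: H = 22% × $26 = $5.7200
Q* = √(2·D·S / H) = √(2·17,500·310 / 5.72) = √1,896,853.1 ≈ 1,377.26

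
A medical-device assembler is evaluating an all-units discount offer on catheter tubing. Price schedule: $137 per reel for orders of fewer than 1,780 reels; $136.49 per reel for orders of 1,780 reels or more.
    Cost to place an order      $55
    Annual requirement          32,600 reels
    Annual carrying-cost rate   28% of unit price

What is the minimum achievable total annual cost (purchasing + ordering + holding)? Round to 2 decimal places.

H₁ = 28%×$137 = $38.3600;  H₂ = 28%×$136.49 = $38.2172
EOQ₁ = √(2×32,600×55/38.3600) = 305.75  (< 1,780, feasible at tier 1)
EOQ₂ = √(2×32,600×55/38.2172) = 306.32  (< 1,780 → use Q = 1,780 at tier-2 price)
TC(tier 1 (EOQ₁), Q≈305.7) = $4,477,928.55
TC(tier 2, Q≈1,780.0) = $4,484,594.61
Minimum at tier 1 (EOQ₁): $4,477,928.55

$4,477,928.55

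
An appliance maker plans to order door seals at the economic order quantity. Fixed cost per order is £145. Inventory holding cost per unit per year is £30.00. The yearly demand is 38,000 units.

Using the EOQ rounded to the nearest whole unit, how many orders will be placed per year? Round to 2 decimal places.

62.71 orders per year

EOQ = √(2DS/H) = √(2 × 38,000 × 145 / 30)
    = √(367,333.33) ≈ 606.08 → Q = 606
N = D/Q = 38,000/606 ≈ 62.706 orders/yr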